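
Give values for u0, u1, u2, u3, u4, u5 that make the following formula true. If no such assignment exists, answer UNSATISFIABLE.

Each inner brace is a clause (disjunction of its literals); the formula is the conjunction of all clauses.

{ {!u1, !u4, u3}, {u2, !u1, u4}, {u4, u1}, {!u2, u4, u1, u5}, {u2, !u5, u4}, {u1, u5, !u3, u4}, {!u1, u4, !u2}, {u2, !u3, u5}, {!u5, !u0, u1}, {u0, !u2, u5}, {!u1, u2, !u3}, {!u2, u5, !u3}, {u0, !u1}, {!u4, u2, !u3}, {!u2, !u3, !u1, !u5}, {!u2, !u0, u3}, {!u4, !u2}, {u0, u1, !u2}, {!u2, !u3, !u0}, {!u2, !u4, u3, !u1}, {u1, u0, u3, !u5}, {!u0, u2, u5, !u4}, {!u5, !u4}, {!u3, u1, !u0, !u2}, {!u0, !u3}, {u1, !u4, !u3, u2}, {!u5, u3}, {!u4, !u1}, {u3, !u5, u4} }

u0=false, u1=false, u2=false, u3=false, u4=true, u5=false

Case u4 = true:
Unit clause (!u2) forces u2 = false.
Unit clause (!u3) forces u3 = false.
Unit clause (!u1) forces u1 = false.
Unit clause (!u5) forces u5 = false.
Unit clause (!u0) forces u0 = false.
Every clause now holds.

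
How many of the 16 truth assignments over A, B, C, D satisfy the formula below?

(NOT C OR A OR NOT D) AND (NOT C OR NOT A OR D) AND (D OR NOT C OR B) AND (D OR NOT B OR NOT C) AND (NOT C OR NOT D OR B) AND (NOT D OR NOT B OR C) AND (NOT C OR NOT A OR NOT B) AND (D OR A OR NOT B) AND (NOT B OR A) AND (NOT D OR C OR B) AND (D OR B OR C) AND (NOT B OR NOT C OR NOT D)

1

There are 2^4 = 16 truth assignments over (A, B, C, D).
Split on C. With C = true, the clauses containing C are satisfied and NOT C drops from the rest; 0 of the 2^3 = 8 assignments to the other variables satisfy what remains.
With C = false, by the same count on the reduced clause set, 1 assignment works.
(One model: A=T, B=T, C=F, D=F.)
Total: 0 + 1 = 1.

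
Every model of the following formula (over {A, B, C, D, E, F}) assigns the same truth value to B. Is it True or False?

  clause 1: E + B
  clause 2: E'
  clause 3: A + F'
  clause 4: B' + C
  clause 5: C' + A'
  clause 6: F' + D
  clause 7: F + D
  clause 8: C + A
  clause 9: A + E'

Suppose B = 0.
Unit clause (E) forces E = 1.
But (E') is also a unit clause — contradiction.
So every satisfying assignment has B = True.

True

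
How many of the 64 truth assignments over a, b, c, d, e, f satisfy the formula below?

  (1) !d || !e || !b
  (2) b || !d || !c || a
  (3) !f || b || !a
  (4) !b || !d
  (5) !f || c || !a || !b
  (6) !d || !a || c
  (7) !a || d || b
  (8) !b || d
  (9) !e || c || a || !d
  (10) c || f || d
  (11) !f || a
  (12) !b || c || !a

There are 2^6 = 64 truth assignments over (a, b, c, d, e, f).
Split on f. With f = true, the clauses containing f are satisfied and !f drops from the rest; 0 of the 2^5 = 32 assignments to the other variables satisfy what remains.
With f = false, by the same count on the reduced clause set, 5 assignments work.
Total: 0 + 5 = 5.

5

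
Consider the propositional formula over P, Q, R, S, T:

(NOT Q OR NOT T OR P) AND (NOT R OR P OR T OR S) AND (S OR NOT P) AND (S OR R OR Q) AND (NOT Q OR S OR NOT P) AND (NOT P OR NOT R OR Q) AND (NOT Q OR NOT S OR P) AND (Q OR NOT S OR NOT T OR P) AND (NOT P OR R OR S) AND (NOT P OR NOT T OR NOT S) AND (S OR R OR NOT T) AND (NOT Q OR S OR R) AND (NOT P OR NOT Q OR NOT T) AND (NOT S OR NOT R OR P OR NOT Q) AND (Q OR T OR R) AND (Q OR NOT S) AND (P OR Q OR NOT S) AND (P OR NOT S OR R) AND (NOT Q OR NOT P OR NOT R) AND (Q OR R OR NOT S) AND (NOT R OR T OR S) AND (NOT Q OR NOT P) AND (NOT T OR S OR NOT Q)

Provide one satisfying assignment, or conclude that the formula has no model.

P=false,  Q=false,  R=true,  S=false,  T=true

Case S = false:
(NOT P) alone gives P = false.
Case Q = false:
(R) alone gives R = true.
(T) alone gives T = true.
All clauses are satisfied.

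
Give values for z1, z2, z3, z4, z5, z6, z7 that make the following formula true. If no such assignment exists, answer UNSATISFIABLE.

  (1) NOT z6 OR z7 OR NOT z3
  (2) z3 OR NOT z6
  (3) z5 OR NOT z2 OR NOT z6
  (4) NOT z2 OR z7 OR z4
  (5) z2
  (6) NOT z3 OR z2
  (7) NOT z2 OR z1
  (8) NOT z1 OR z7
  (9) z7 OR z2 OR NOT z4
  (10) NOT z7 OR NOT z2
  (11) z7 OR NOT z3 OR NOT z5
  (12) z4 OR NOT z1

UNSATISFIABLE

(z2) alone gives z2 = true.
(z1) alone gives z1 = true.
(z7) alone gives z7 = true.
But (NOT z7) is also a unit clause — contradiction.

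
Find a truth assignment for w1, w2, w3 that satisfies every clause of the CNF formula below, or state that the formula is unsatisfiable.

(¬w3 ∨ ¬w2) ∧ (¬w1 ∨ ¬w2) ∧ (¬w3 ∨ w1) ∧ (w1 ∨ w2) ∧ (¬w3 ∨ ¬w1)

Case w3 = False:
Case w1 = False:
The clause (w2) is unit, so w2 = True.
All clauses are satisfied.

w1: False,  w2: True,  w3: False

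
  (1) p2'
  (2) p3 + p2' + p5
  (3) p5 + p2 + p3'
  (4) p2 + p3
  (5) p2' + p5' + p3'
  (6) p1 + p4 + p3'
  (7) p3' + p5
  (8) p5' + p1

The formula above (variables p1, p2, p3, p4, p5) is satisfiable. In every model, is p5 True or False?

True

Suppose p5 = 0.
The clause (p2') is unit, so p2 = 0.
The clause (p3') is unit, so p3 = 0.
Now (p3) is unsatisfied and unit — conflict.
So every satisfying assignment has p5 = True.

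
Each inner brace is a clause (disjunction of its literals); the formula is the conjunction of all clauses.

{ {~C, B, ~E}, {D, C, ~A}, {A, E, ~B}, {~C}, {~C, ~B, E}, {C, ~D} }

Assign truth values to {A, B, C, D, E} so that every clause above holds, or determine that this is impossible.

From the singleton clause (~C), C = 0.
From the singleton clause (~D), D = 0.
From the singleton clause (~A), A = 0.
Try E = 1.
Every clause is now satisfied; B is unconstrained.

A: 0, B: 0, C: 0, D: 0, E: 1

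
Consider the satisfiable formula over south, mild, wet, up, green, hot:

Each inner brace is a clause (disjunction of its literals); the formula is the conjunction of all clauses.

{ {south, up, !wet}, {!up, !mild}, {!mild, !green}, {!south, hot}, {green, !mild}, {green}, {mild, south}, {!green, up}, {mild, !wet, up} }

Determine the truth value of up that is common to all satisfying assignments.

Suppose up = false.
The clause (green) is unit, so green = true.
But (!green) is also a unit clause — contradiction.
So every satisfying assignment has up = True.

True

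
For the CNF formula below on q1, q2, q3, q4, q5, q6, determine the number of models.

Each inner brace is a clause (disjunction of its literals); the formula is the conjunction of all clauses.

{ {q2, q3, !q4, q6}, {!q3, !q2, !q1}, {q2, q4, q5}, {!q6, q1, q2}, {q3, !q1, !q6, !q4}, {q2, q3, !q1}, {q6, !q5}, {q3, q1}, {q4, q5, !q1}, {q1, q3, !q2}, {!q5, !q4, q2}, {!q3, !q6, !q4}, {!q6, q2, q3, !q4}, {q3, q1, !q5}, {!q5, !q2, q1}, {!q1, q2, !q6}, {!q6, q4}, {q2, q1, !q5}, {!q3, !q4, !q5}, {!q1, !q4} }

There are 2^6 = 64 truth assignments over (q1, q2, q3, q4, q5, q6).
Split on q2. With q2 = true, the clauses containing q2 are satisfied and !q2 drops from the rest; 2 of the 2^5 = 32 assignments to the other variables satisfy what remains.
With q2 = false, by the same count on the reduced clause set, 1 assignment works.
Total: 2 + 1 = 3.

3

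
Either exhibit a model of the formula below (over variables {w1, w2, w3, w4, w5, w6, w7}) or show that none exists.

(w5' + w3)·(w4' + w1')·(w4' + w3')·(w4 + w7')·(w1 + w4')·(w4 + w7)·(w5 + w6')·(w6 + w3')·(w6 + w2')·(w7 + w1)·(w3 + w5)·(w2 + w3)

UNSATISFIABLE

Try w5 = 0.
From the singleton clause (w6'), w6 = 0.
From the singleton clause (w3'), w3 = 0.
But (w3) is also a unit clause — contradiction.
That branch fails; take w5 = 1 instead.
From the singleton clause (w3), w3 = 1.
From the singleton clause (w4'), w4 = 0.
From the singleton clause (w7'), w7 = 0.
But (w7) is also a unit clause — contradiction.
Either choice for w5 ends in contradiction.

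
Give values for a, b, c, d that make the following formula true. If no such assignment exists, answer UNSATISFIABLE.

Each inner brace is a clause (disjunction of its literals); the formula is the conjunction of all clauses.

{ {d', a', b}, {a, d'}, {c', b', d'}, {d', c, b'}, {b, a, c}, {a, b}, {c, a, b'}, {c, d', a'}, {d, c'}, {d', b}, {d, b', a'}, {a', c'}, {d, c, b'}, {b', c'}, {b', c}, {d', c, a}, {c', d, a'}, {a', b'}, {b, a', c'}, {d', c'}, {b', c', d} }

Suppose a = 1.
The clause (c') is unit, so c = 0.
The clause (d') is unit, so d = 0.
The clause (b') is unit, so b = 0.
This assignment satisfies each clause.

a: 1, b: 0, c: 0, d: 0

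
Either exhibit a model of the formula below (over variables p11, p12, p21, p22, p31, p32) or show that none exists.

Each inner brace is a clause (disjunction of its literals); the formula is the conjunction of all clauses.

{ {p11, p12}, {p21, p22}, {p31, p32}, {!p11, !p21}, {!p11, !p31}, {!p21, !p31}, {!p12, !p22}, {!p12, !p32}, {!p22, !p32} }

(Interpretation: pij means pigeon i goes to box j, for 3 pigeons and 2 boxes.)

UNSATISFIABLE

Suppose p11 = true.
The clause (!p21) is unit, so p21 = false.
The clause (p22) is unit, so p22 = true.
The clause (!p31) is unit, so p31 = false.
The clause (p32) is unit, so p32 = true.
Now (!p32) is unsatisfied and unit — conflict.
That branch fails; take p11 = false instead.
The clause (p12) is unit, so p12 = true.
The clause (!p22) is unit, so p22 = false.
The clause (p21) is unit, so p21 = true.
The clause (!p31) is unit, so p31 = false.
The clause (p32) is unit, so p32 = true.
Now (!p32) is unsatisfied and unit — conflict.
Either choice for p11 ends in contradiction.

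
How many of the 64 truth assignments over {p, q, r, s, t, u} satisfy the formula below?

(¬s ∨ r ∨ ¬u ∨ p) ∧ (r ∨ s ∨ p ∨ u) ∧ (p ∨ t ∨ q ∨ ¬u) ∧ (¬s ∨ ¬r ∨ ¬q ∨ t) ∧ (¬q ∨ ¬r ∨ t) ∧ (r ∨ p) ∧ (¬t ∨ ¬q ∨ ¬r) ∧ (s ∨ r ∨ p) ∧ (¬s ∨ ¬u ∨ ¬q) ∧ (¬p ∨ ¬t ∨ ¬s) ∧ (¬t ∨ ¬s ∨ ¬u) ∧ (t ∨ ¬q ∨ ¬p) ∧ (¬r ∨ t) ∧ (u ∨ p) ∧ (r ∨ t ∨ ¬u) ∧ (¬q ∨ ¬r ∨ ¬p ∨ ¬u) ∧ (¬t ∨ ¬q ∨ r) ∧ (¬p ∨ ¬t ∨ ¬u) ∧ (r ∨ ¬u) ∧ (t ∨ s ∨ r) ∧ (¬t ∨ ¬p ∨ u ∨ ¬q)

4

There are 2^6 = 64 truth assignments over (p, q, r, s, t, u).
Split on u. With u = True, the clauses containing u are satisfied and ¬u drops from the rest; 1 of the 2^5 = 32 assignments to the other variables satisfy what remains.
With u = False, by the same count on the reduced clause set, 3 assignments work.
(One model: p=F, q=F, r=T, s=F, t=T, u=T.)
Total: 1 + 3 = 4.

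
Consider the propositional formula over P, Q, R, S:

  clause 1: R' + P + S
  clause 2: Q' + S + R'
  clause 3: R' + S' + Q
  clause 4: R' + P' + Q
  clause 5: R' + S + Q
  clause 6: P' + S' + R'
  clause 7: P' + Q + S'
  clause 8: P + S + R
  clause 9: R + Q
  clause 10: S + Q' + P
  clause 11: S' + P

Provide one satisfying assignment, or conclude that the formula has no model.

P ↦ 1, Q ↦ 1, R ↦ 0, S ↦ 1

Case R = 0:
From the singleton clause (Q), Q = 1.
Case P = 1:
No clause remains; S is free.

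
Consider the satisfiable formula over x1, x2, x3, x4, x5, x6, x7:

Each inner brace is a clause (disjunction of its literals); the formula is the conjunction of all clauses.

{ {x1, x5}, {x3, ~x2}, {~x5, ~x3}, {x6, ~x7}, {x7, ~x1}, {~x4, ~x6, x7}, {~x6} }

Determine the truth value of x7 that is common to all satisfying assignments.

Suppose x7 = 1.
(x6) alone gives x6 = 1.
That conflicts with the unit clause (~x6).
So every satisfying assignment has x7 = False.

False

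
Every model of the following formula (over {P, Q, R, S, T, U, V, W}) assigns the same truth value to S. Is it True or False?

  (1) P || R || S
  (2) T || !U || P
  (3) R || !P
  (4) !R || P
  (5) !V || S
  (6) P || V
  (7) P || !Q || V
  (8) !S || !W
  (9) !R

True

Suppose S = false.
From the singleton clause (!V), V = false.
From the singleton clause (P), P = true.
From the singleton clause (R), R = true.
But (!R) is also a unit clause — contradiction.
So every satisfying assignment has S = True.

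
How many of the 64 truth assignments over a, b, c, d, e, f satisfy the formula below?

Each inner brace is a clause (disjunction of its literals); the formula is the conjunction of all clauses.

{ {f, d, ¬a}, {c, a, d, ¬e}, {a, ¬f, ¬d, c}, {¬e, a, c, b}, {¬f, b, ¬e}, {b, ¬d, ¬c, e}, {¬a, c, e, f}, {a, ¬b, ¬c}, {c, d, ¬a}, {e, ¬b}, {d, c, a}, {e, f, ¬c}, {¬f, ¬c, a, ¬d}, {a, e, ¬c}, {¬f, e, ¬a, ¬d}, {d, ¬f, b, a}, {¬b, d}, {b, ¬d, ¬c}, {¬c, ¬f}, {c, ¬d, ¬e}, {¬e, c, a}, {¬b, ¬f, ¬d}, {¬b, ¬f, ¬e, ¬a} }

3

There are 2^6 = 64 truth assignments over (a, b, c, d, e, f).
Split on f. With f = True, the clauses containing f are satisfied and ¬f drops from the rest; 0 of the 2^5 = 32 assignments to the other variables satisfy what remains.
With f = False, by the same count on the reduced clause set, 3 assignments work.
(One model: a=F, b=F, c=F, d=T, e=F, f=F.)
Total: 0 + 3 = 3.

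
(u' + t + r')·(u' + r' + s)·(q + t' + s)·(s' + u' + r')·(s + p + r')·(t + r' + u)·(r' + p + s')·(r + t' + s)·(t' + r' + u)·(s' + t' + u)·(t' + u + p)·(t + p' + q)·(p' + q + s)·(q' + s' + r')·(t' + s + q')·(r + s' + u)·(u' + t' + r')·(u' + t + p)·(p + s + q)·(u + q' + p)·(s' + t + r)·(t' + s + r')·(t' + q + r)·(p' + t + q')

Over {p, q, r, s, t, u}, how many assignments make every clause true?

2

There are 2^6 = 64 truth assignments over (p, q, r, s, t, u).
Split on q. With q = 1, the clauses containing q are satisfied and q' drops from the rest; 2 of the 2^5 = 32 assignments to the other variables satisfy what remains.
With q = 0, by the same count on the reduced clause set, 0 assignments work.
Total: 2 + 0 = 2.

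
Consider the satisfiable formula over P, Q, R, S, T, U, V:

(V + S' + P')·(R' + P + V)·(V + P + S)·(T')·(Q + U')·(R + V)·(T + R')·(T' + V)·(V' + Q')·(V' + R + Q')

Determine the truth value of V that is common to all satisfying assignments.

Suppose V = 0.
(T') alone gives T = 0.
(R) alone gives R = 1.
That conflicts with the unit clause (R').
So every satisfying assignment has V = True.

True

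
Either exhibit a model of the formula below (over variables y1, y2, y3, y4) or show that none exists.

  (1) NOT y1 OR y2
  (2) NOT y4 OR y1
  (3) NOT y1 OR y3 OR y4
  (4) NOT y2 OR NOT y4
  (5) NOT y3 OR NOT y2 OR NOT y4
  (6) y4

UNSATISFIABLE

Unit clause (y4) forces y4 = true.
Unit clause (y1) forces y1 = true.
Unit clause (y2) forces y2 = true.
That conflicts with the unit clause (NOT y2).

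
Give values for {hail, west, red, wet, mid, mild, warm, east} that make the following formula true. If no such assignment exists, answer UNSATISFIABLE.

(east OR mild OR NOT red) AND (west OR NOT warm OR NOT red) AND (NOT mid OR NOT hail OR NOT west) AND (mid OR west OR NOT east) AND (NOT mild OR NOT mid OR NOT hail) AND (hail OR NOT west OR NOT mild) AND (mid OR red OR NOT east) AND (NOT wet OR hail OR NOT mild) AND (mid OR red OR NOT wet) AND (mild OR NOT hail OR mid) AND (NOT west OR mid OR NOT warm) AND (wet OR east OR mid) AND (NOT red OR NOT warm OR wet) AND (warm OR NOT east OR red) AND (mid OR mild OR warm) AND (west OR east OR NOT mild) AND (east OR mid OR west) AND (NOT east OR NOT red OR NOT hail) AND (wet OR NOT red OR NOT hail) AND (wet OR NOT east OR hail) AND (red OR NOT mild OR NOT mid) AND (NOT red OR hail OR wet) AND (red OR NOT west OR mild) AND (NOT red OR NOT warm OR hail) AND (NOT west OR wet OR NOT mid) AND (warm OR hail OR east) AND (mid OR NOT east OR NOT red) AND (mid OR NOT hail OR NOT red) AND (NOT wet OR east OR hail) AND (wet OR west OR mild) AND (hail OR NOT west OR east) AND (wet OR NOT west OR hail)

hail=false, west=false, red=true, wet=true, mid=true, mild=false, warm=false, east=true

Try east = true.
Try mid = true.
Try hail = false.
(wet) alone gives wet = true.
(NOT mild) alone gives mild = false.
Try warm = false.
(red) alone gives red = true.
All clauses hold; west can take either value.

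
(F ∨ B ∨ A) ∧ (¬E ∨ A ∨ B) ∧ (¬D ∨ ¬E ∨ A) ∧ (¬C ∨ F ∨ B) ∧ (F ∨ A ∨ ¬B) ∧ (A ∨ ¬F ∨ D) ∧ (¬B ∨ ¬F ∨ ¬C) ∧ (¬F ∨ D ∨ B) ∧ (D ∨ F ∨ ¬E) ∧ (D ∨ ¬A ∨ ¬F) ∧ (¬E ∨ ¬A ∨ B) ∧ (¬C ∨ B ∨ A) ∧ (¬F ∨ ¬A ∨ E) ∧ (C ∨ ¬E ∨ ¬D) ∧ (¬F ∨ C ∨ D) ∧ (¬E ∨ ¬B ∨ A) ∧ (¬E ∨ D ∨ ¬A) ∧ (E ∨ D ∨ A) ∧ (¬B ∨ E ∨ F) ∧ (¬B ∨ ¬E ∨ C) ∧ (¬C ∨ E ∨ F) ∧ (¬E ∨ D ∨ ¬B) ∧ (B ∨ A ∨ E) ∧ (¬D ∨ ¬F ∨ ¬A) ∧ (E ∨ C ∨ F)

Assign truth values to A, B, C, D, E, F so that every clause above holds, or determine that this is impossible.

Suppose F = True.
Suppose A = False.
From the singleton clause (D), D = True.
From the singleton clause (¬E), E = False.
From the singleton clause (B), B = True.
From the singleton clause (¬C), C = False.
This assignment satisfies each clause.

A=False, B=True, C=False, D=True, E=False, F=True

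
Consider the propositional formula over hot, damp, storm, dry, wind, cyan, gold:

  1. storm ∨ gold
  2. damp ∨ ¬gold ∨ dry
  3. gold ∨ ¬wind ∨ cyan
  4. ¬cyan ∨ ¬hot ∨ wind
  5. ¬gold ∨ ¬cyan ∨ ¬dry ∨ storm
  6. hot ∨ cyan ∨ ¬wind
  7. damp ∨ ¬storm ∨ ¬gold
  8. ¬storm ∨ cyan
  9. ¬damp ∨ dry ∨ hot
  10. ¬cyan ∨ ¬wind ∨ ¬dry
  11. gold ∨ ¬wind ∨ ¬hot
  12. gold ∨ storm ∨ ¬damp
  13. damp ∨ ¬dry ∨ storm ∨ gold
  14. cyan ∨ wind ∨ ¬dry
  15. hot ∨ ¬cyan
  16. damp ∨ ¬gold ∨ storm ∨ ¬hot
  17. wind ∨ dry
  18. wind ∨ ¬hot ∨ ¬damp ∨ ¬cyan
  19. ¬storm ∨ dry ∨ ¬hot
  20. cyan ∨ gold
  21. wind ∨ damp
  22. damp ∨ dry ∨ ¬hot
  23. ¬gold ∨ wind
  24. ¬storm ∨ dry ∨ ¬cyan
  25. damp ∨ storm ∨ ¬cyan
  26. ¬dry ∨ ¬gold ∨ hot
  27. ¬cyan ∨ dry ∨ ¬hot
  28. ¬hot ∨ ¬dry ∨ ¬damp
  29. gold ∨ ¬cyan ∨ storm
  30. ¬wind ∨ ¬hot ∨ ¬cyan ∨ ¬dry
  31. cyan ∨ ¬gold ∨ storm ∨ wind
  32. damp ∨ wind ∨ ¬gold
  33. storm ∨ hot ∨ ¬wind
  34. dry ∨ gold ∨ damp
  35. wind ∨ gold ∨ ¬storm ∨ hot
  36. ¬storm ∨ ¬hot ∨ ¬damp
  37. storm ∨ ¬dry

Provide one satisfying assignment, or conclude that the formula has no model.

Suppose storm = False.
From the singleton clause (gold), gold = True.
From the singleton clause (wind), wind = True.
From the singleton clause (hot), hot = True.
From the singleton clause (damp), damp = True.
From the singleton clause (¬dry), dry = False.
From the singleton clause (¬cyan), cyan = False.
Every clause now holds.

hot ↦ True,  damp ↦ True,  storm ↦ False,  dry ↦ False,  wind ↦ True,  cyan ↦ False,  gold ↦ True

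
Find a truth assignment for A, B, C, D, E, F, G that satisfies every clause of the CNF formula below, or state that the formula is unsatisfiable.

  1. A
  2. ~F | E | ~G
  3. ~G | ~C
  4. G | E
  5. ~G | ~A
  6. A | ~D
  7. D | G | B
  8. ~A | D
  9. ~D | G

UNSATISFIABLE

Unit clause (A) forces A = 1.
Unit clause (~G) forces G = 0.
Unit clause (E) forces E = 1.
Unit clause (D) forces D = 1.
That conflicts with the unit clause (~D).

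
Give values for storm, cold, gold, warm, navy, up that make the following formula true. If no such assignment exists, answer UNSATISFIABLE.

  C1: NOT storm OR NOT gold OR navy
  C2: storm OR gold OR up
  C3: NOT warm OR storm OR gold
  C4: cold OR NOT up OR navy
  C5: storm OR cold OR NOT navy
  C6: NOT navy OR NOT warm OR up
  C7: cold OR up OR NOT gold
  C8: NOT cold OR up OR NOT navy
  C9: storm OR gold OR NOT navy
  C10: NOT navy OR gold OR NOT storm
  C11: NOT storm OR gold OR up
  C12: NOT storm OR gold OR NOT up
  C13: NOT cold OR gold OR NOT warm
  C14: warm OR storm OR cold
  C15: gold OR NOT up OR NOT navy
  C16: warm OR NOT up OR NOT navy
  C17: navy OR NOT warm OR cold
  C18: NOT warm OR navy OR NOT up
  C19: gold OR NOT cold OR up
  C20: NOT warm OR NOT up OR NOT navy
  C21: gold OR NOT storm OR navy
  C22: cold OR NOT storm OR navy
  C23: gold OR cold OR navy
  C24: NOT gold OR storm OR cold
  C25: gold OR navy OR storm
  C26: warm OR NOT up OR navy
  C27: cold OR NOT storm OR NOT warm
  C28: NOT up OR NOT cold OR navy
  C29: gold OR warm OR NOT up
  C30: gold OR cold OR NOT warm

storm=false, cold=true, gold=true, warm=true, navy=false, up=false

Case storm = false:
Case gold = true:
The clause (cold) is unit, so cold = true.
Case up = false:
The clause (NOT navy) is unit, so navy = false.
No clause remains; warm is free.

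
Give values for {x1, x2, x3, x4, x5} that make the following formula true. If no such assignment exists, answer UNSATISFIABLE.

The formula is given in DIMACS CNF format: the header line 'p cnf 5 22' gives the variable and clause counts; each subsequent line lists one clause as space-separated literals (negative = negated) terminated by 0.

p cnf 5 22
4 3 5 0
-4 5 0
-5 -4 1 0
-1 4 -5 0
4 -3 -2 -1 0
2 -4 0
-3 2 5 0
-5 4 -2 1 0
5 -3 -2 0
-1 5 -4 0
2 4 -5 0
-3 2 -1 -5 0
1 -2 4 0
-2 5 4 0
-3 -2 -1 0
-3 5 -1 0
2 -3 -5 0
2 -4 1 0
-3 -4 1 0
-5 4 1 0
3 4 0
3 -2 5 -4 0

Try x4 = True.
Unit clause (x5) forces x5 = True.
Unit clause (x1) forces x1 = True.
Unit clause (x2) forces x2 = True.
Unit clause (¬x3) forces x3 = False.
This assignment satisfies each clause.

x1=True,  x2=True,  x3=False,  x4=True,  x5=True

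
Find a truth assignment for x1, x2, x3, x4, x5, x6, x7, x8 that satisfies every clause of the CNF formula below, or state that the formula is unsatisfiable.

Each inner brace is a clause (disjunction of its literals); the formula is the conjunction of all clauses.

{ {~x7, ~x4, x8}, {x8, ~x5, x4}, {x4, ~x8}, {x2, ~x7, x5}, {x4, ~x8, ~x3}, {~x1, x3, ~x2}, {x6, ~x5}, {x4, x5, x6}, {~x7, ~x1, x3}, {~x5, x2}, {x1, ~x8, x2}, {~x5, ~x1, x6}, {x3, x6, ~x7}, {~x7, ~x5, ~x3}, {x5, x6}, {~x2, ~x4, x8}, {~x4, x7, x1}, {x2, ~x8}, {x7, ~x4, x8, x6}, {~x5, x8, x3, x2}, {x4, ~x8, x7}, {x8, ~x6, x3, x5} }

x1=0,  x2=1,  x3=1,  x4=1,  x5=0,  x6=1,  x7=1,  x8=1

Try x4 = 1.
Try x7 = 1.
The clause (x8) is unit, so x8 = 1.
The clause (x2) is unit, so x2 = 1.
Try x1 = 0.
Try x6 = 1.
Try x5 = 0.
Every clause is now satisfied; x3 is unconstrained.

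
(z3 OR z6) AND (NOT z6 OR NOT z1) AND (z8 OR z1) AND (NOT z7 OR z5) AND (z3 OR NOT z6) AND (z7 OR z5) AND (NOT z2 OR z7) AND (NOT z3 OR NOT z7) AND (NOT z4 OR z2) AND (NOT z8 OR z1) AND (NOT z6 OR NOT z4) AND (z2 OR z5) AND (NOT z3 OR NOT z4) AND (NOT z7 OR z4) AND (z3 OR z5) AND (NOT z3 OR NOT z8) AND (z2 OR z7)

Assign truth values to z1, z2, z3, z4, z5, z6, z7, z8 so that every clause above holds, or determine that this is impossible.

Suppose z3 = true.
From the singleton clause (NOT z7), z7 = false.
From the singleton clause (z5), z5 = true.
From the singleton clause (NOT z2), z2 = false.
But (z2) is also a unit clause — contradiction.
Undo z3 and try z3 = false.
From the singleton clause (z6), z6 = true.
But (NOT z6) is also a unit clause — contradiction.
Either choice for z3 ends in contradiction.

UNSATISFIABLE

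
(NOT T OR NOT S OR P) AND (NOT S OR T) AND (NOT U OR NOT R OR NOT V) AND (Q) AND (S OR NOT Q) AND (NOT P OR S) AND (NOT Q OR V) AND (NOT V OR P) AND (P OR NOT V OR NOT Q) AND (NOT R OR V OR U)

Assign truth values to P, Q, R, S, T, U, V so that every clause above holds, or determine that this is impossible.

From the singleton clause (Q), Q = true.
From the singleton clause (S), S = true.
From the singleton clause (T), T = true.
From the singleton clause (P), P = true.
From the singleton clause (V), V = true.
Branch on U: set U = true.
From the singleton clause (NOT R), R = false.
All clauses are satisfied.

P ↦ true; Q ↦ true; R ↦ false; S ↦ true; T ↦ true; U ↦ true; V ↦ true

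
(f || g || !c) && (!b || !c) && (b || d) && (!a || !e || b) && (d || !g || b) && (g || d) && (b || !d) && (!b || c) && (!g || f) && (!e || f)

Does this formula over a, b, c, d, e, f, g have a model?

Branch on b: set b = false.
The clause (d) is unit, so d = true.
Now (!d) is unsatisfied and unit — conflict.
So b must be the other value — set b = true.
The clause (!c) is unit, so c = false.
Now (c) is unsatisfied and unit — conflict.
Either choice for b ends in contradiction.
No assignment satisfies every clause.

No, unsatisfiable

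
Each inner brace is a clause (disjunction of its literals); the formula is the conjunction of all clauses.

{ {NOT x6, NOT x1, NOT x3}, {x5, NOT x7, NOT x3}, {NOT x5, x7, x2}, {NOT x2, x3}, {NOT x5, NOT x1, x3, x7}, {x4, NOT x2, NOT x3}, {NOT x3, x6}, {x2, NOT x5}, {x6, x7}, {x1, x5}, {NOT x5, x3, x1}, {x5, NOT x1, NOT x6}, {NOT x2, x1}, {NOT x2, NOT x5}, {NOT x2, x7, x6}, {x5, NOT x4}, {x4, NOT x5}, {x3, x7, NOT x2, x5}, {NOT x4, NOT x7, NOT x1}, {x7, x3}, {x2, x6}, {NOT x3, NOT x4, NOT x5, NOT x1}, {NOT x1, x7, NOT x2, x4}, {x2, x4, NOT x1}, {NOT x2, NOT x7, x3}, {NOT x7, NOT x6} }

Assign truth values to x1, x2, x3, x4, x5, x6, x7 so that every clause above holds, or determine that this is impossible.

Case x2 = false:
(NOT x5) alone gives x5 = false.
(x1) alone gives x1 = true.
(NOT x6) alone gives x6 = false.
That conflicts with the unit clause (x6).
That branch fails; take x2 = true instead.
(x3) alone gives x3 = true.
(x4) alone gives x4 = true.
(x6) alone gives x6 = true.
(NOT x1) alone gives x1 = false.
That conflicts with the unit clause (x1).
Both values of x2 lead to a conflict.

UNSATISFIABLE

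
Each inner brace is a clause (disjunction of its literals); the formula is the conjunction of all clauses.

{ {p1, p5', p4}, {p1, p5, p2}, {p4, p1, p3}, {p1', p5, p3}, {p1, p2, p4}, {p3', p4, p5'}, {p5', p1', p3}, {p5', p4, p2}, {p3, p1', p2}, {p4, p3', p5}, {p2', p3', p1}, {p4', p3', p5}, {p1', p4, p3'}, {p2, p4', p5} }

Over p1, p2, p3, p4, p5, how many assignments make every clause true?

6

There are 2^5 = 32 truth assignments over (p1, p2, p3, p4, p5).
Split on p3. With p3 = 1, the clauses containing p3 are satisfied and p3' drops from the rest; 3 of the 2^4 = 16 assignments to the other variables satisfy what remains.
With p3 = 0, by the same count on the reduced clause set, 3 assignments work.
Total: 3 + 3 = 6.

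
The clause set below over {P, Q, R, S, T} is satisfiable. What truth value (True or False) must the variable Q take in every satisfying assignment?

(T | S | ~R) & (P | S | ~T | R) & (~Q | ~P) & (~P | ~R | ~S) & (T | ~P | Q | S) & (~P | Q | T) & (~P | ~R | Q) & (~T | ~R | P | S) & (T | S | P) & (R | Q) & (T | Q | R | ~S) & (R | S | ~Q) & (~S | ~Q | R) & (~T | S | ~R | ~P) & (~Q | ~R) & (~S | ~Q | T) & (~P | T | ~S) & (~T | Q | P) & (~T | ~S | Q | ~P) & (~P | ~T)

False

Suppose Q = 1.
From the singleton clause (~P), P = 0.
From the singleton clause (~R), R = 0.
From the singleton clause (S), S = 1.
Now (~S) is unsatisfied and unit — conflict.
So every satisfying assignment has Q = False.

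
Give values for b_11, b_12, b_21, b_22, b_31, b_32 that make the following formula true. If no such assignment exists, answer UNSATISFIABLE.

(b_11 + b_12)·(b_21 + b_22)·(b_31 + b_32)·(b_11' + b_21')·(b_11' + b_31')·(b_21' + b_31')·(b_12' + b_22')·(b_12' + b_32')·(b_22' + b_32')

Suppose b_11 = 1.
From the singleton clause (b_21'), b_21 = 0.
From the singleton clause (b_22), b_22 = 1.
From the singleton clause (b_31'), b_31 = 0.
From the singleton clause (b_32), b_32 = 1.
Now (b_32') is unsatisfied and unit — conflict.
Undo b_11 and try b_11 = 0.
From the singleton clause (b_12), b_12 = 1.
From the singleton clause (b_22'), b_22 = 0.
From the singleton clause (b_21), b_21 = 1.
From the singleton clause (b_31'), b_31 = 0.
From the singleton clause (b_32), b_32 = 1.
Now (b_32') is unsatisfied and unit — conflict.
Both values of b_11 lead to a conflict.

UNSATISFIABLE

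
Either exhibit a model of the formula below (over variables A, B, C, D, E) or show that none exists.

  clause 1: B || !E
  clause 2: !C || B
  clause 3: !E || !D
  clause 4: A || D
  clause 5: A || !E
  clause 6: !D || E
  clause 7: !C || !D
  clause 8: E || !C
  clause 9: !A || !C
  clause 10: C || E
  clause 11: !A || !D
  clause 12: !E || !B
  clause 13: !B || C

UNSATISFIABLE

Branch on B: set B = true.
The clause (!E) is unit, so E = false.
The clause (!D) is unit, so D = false.
The clause (A) is unit, so A = true.
The clause (!C) is unit, so C = false.
Now (C) is unsatisfied and unit — conflict.
Backtrack on B: now try B = false.
The clause (!E) is unit, so E = false.
The clause (!C) is unit, so C = false.
Now (C) is unsatisfied and unit — conflict.
Either choice for B ends in contradiction.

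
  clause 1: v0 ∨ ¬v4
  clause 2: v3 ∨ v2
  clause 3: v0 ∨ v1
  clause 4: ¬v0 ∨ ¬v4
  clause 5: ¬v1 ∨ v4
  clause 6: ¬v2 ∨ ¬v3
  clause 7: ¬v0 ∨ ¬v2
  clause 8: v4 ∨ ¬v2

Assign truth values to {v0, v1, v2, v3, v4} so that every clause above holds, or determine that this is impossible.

Branch on v0: set v0 = True.
Unit clause (¬v4) forces v4 = False.
Unit clause (¬v1) forces v1 = False.
Unit clause (¬v2) forces v2 = False.
Unit clause (v3) forces v3 = True.
This assignment satisfies each clause.

v0=True; v1=False; v2=False; v3=True; v4=False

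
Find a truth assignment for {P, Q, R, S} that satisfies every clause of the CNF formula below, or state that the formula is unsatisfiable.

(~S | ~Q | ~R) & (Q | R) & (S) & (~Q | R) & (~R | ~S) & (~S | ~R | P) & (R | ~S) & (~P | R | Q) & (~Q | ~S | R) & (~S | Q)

UNSATISFIABLE

The clause (S) is unit, so S = 1.
The clause (~R) is unit, so R = 0.
But (R) is also a unit clause — contradiction.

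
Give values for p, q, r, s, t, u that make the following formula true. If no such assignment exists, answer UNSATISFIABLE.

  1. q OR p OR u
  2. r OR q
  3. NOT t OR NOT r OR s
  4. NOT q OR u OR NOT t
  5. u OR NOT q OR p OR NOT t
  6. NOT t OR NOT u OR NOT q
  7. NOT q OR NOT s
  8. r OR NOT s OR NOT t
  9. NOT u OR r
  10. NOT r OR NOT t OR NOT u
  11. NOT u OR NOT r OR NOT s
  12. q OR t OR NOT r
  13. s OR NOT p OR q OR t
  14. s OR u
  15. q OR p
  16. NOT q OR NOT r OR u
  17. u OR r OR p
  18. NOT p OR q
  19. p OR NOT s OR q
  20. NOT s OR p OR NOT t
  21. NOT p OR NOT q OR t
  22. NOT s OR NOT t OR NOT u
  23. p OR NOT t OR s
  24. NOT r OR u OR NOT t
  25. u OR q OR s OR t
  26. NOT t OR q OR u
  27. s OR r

p ↦ false,  q ↦ true,  r ↦ true,  s ↦ false,  t ↦ false,  u ↦ true

Suppose r = true.
Suppose t = false.
Unit clause (q) forces q = true.
Unit clause (NOT s) forces s = false.
Unit clause (u) forces u = true.
Unit clause (NOT p) forces p = false.
Every clause now holds.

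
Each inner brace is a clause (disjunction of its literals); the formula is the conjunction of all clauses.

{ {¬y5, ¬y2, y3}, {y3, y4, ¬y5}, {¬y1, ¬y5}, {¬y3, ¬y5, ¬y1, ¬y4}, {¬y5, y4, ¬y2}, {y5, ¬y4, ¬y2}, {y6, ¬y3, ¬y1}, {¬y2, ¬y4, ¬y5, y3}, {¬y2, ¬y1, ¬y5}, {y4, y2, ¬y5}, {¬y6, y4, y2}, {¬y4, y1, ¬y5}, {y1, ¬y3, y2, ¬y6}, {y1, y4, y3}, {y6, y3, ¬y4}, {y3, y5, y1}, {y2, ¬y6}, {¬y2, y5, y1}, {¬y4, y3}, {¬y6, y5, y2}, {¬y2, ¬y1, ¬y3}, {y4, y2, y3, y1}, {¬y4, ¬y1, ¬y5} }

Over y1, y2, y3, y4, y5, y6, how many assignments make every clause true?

There are 2^6 = 64 truth assignments over (y1, y2, y3, y4, y5, y6).
Split on y4. With y4 = True, the clauses containing y4 are satisfied and ¬y4 drops from the rest; 1 of the 2^5 = 32 assignments to the other variables satisfy what remains.
With y4 = False, by the same count on the reduced clause set, 4 assignments work.
(One model: y1=F, y2=F, y3=T, y4=F, y5=F, y6=F.)
Total: 1 + 4 = 5.

5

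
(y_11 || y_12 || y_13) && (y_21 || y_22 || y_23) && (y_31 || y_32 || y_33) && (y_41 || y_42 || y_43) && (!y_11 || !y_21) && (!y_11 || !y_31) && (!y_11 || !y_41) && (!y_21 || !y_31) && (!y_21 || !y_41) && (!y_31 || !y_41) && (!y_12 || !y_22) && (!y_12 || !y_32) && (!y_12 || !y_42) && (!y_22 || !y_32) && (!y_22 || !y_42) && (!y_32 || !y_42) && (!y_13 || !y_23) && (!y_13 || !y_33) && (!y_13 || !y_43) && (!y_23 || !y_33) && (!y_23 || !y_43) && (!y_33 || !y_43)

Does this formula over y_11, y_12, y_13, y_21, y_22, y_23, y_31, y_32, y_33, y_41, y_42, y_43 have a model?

Unsatisfiable

Try y_11 = false.
Try y_12 = true.
From the singleton clause (!y_22), y_22 = false.
From the singleton clause (!y_32), y_32 = false.
From the singleton clause (!y_42), y_42 = false.
Try y_21 = true.
From the singleton clause (!y_31), y_31 = false.
From the singleton clause (y_33), y_33 = true.
From the singleton clause (!y_41), y_41 = false.
From the singleton clause (y_43), y_43 = true.
Now (!y_43) is unsatisfied and unit — conflict.
That branch fails; take y_21 = false instead.
From the singleton clause (y_23), y_23 = true.
From the singleton clause (!y_13), y_13 = false.
From the singleton clause (!y_33), y_33 = false.
From the singleton clause (y_31), y_31 = true.
From the singleton clause (!y_41), y_41 = false.
From the singleton clause (y_43), y_43 = true.
Now (!y_43) is unsatisfied and unit — conflict.
Either choice for y_21 ends in contradiction.
That branch fails; take y_12 = false instead.
From the singleton clause (y_13), y_13 = true.
From the singleton clause (!y_23), y_23 = false.
From the singleton clause (!y_33), y_33 = false.
From the singleton clause (!y_43), y_43 = false.
Try y_21 = true.
From the singleton clause (!y_31), y_31 = false.
From the singleton clause (y_32), y_32 = true.
From the singleton clause (!y_41), y_41 = false.
From the singleton clause (y_42), y_42 = true.
Now (!y_42) is unsatisfied and unit — conflict.
That branch fails; take y_21 = false instead.
From the singleton clause (y_22), y_22 = true.
From the singleton clause (!y_32), y_32 = false.
From the singleton clause (y_31), y_31 = true.
From the singleton clause (!y_41), y_41 = false.
From the singleton clause (y_42), y_42 = true.
Now (!y_42) is unsatisfied and unit — conflict.
Either choice for y_21 ends in contradiction.
Either choice for y_12 ends in contradiction.
That branch fails; take y_11 = true instead.
From the singleton clause (!y_21), y_21 = false.
From the singleton clause (!y_31), y_31 = false.
From the singleton clause (!y_41), y_41 = false.
Try y_22 = true.
From the singleton clause (!y_12), y_12 = false.
From the singleton clause (!y_32), y_32 = false.
From the singleton clause (y_33), y_33 = true.
From the singleton clause (!y_42), y_42 = false.
From the singleton clause (y_43), y_43 = true.
Now (!y_43) is unsatisfied and unit — conflict.
That branch fails; take y_22 = false instead.
From the singleton clause (y_23), y_23 = true.
From the singleton clause (!y_13), y_13 = false.
From the singleton clause (!y_33), y_33 = false.
From the singleton clause (y_32), y_32 = true.
From the singleton clause (!y_12), y_12 = false.
From the singleton clause (!y_42), y_42 = false.
From the singleton clause (y_43), y_43 = true.
Now (!y_43) is unsatisfied and unit — conflict.
Either choice for y_22 ends in contradiction.
Either choice for y_11 ends in contradiction.
No assignment satisfies every clause.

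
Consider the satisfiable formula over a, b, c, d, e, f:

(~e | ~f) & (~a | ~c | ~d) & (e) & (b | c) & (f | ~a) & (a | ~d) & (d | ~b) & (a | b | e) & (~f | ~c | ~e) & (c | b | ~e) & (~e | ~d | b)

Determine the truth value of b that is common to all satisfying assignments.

False

Suppose b = 1.
From the singleton clause (e), e = 1.
From the singleton clause (~f), f = 0.
From the singleton clause (~a), a = 0.
From the singleton clause (~d), d = 0.
But (d) is also a unit clause — contradiction.
So every satisfying assignment has b = False.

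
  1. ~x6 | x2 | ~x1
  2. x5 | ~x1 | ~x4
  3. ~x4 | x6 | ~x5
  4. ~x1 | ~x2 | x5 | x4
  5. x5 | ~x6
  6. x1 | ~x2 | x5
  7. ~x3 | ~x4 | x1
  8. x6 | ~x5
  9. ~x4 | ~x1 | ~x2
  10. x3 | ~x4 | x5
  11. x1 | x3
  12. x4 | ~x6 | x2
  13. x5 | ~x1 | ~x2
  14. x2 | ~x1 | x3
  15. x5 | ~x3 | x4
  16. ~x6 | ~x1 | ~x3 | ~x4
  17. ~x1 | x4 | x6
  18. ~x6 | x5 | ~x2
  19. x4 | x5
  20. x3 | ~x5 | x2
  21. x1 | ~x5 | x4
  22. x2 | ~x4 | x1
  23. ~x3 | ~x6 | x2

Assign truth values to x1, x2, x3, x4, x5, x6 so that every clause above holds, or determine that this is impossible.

x1=1,  x2=1,  x3=1,  x4=0,  x5=1,  x6=1

Try x5 = 1.
From the singleton clause (x6), x6 = 1.
Try x2 = 1.
Try x4 = 0.
From the singleton clause (x1), x1 = 1.
Every clause is now satisfied; x3 is unconstrained.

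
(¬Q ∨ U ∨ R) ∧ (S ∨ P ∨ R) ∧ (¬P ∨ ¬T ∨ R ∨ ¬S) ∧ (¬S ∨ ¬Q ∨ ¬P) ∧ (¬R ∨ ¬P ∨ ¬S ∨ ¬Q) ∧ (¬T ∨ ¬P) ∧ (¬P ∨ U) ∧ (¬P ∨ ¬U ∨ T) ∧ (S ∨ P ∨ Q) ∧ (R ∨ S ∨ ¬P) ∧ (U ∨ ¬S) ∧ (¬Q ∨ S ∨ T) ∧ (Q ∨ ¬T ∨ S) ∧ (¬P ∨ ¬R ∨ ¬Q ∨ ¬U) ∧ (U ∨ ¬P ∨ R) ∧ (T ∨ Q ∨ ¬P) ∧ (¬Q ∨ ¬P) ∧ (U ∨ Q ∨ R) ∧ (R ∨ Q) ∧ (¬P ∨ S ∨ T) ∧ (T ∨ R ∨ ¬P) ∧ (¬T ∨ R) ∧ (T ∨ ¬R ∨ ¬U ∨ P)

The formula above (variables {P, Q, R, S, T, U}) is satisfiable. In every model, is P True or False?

Suppose P = True.
From the singleton clause (¬T), T = False.
From the singleton clause (U), U = True.
But (¬U) is also a unit clause — contradiction.
So every satisfying assignment has P = False.

False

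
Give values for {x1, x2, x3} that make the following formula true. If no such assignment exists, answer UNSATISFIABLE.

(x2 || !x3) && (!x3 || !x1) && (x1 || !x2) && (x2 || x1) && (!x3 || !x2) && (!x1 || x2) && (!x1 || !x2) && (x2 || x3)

UNSATISFIABLE

Try x2 = true.
From the singleton clause (x1), x1 = true.
But (!x1) is also a unit clause — contradiction.
That branch fails; take x2 = false instead.
From the singleton clause (!x3), x3 = false.
But (x3) is also a unit clause — contradiction.
Either choice for x2 ends in contradiction.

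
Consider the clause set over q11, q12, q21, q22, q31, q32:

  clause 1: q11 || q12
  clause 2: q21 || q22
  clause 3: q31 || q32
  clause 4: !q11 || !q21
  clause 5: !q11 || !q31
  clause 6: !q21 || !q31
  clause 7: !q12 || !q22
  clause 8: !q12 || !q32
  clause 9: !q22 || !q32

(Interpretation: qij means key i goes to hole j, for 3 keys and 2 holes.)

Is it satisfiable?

Try q11 = true.
Unit clause (!q21) forces q21 = false.
Unit clause (q22) forces q22 = true.
Unit clause (!q31) forces q31 = false.
Unit clause (q32) forces q32 = true.
But (!q32) is also a unit clause — contradiction.
That branch fails; take q11 = false instead.
Unit clause (q12) forces q12 = true.
Unit clause (!q22) forces q22 = false.
Unit clause (q21) forces q21 = true.
Unit clause (!q31) forces q31 = false.
Unit clause (q32) forces q32 = true.
But (!q32) is also a unit clause — contradiction.
Either choice for q11 ends in contradiction.
No assignment satisfies every clause.

No, unsatisfiable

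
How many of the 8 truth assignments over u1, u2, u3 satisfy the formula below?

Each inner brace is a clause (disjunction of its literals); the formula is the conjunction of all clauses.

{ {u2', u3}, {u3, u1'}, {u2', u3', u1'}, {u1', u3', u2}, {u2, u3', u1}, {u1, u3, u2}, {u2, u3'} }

1

There are 2^3 = 8 truth assignments over (u1, u2, u3).
Check each against the 7 clauses (columns in the order u1, u2, u3):
  F F F  ✗ fails (u1 + u3 + u2)
  F F T  ✗ fails (u2 + u3' + u1)
  F T F  ✗ fails (u2' + u3)
  F T T  ✓ satisfies all
  T F F  ✗ fails (u3 + u1')
  T F T  ✗ fails (u1' + u3' + u2)
  T T F  ✗ fails (u2' + u3)
  T T T  ✗ fails (u2' + u3' + u1')
1 of the 8 rows is a model.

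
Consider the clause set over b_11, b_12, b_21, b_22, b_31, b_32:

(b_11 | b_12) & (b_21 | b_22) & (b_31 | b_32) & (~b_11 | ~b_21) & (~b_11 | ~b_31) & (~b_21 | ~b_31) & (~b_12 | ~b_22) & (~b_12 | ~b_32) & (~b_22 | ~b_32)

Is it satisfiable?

No

Branch on b_11: set b_11 = 1.
Unit clause (~b_21) forces b_21 = 0.
Unit clause (b_22) forces b_22 = 1.
Unit clause (~b_31) forces b_31 = 0.
Unit clause (b_32) forces b_32 = 1.
That conflicts with the unit clause (~b_32).
So b_11 must be the other value — set b_11 = 0.
Unit clause (b_12) forces b_12 = 1.
Unit clause (~b_22) forces b_22 = 0.
Unit clause (b_21) forces b_21 = 1.
Unit clause (~b_31) forces b_31 = 0.
Unit clause (b_32) forces b_32 = 1.
That conflicts with the unit clause (~b_32).
Both values of b_11 lead to a conflict.
No assignment satisfies every clause.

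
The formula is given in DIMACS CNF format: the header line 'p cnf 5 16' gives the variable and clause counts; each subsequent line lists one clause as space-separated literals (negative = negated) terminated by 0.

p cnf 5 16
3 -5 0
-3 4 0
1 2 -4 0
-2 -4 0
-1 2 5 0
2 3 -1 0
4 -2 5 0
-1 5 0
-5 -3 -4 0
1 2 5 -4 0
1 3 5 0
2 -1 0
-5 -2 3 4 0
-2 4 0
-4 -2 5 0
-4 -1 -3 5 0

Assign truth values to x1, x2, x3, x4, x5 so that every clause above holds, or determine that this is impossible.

Suppose x3 = True.
Unit clause (x4) forces x4 = True.
Unit clause (¬x2) forces x2 = False.
Unit clause (x1) forces x1 = True.
But (¬x1) is also a unit clause — contradiction.
Undo x3 and try x3 = False.
Unit clause (¬x5) forces x5 = False.
Unit clause (¬x1) forces x1 = False.
But (x1) is also a unit clause — contradiction.
Either choice for x3 ends in contradiction.

UNSATISFIABLE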